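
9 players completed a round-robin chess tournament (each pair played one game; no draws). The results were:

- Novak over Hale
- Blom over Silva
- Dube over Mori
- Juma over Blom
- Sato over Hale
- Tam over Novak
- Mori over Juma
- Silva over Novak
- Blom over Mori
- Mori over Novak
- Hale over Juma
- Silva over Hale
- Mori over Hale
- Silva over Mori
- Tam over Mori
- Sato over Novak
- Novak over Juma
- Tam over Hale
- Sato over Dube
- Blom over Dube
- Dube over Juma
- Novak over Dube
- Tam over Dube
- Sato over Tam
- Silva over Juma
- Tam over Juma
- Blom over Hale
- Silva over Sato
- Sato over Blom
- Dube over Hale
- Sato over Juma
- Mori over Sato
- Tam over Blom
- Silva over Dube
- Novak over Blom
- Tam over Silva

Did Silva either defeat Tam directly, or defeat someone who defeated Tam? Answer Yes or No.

Silva did not beat Tam directly.
Silva beat Mori, Hale, Juma, Dube, Sato, Novak. Of those, Sato beat Tam.

Yes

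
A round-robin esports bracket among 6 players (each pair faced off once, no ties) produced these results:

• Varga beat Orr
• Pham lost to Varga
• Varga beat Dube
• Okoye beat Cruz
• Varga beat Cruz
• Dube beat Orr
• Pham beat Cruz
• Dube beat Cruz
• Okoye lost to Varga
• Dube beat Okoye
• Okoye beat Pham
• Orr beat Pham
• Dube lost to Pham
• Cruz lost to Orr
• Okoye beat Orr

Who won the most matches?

Win totals: Cruz 0, Okoye 3, Pham 2, Dube 3, Varga 5, Orr 2.
Varga leads with 5 wins (next highest: 3).

Varga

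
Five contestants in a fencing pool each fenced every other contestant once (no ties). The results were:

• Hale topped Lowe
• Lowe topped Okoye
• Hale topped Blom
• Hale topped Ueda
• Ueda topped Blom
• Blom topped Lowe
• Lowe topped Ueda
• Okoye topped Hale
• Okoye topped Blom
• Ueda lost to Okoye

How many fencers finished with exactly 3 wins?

Win totals: Lowe 2, Okoye 3, Blom 1, Ueda 1, Hale 3.
Exactly 3: Okoye, Hale — 2 fencers.

2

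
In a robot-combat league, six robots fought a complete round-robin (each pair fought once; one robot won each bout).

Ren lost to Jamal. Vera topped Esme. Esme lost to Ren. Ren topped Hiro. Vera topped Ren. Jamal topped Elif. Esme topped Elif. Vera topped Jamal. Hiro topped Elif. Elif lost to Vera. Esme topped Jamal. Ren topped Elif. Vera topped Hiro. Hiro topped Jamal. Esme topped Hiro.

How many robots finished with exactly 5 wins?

Win totals: Elif 0, Ren 3, Jamal 2, Esme 3, Hiro 2, Vera 5.
Exactly 5: Vera — 1 robot.

1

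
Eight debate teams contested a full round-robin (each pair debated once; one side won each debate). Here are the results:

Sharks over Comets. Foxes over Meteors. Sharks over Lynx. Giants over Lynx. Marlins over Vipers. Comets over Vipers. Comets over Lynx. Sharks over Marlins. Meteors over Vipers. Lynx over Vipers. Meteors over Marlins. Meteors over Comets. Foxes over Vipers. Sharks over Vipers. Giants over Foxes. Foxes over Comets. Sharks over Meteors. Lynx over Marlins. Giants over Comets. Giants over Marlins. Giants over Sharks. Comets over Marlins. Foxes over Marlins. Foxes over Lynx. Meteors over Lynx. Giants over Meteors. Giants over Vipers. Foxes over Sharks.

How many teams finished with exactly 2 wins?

Win totals: Sharks 5, Vipers 0, Marlins 1, Lynx 2, Giants 7, Comets 3, Foxes 6, Meteors 4.
Exactly 2: Lynx — 1 team.

1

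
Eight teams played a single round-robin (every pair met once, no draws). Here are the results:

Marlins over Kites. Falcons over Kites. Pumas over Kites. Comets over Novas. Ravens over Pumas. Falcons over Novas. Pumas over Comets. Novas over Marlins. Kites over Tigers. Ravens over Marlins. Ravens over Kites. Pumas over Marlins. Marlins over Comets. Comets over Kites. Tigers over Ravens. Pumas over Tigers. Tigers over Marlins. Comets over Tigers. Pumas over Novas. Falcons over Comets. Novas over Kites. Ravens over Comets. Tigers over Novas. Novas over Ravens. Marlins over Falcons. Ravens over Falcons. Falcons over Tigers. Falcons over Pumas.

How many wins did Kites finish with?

Kites' results: beat Tigers; lost to Pumas, Comets, Marlins, Novas, Ravens, Falcons.
That is 1 win.

1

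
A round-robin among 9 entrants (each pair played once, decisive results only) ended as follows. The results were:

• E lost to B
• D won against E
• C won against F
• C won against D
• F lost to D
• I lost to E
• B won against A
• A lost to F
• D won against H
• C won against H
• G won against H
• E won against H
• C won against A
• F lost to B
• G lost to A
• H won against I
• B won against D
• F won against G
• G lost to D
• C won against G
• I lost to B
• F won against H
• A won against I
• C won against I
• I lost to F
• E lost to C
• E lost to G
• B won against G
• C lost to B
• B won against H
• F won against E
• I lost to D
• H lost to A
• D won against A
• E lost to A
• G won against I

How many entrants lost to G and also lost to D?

3

G beat: E, H, I.
D beat: A, E, F, G, H, I.
Both beat: E, H, I — 3.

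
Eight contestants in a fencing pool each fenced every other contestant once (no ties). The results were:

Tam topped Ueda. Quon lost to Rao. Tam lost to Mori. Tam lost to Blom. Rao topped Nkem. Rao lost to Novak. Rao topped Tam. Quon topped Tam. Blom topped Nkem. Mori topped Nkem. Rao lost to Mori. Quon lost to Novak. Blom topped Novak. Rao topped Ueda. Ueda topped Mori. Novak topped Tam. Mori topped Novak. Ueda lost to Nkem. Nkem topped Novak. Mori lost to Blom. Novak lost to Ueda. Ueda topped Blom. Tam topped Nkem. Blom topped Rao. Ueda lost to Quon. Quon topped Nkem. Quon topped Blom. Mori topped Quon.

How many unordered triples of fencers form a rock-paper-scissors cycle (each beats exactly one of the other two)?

16

Win totals: Nkem 2, Rao 4, Mori 5, Blom 5, Tam 2, Novak 3, Ueda 3, Quon 4.
A fencer with w wins dominates both others in C(w,2) triples; summing gives 1 + 6 + 10 + 10 + 1 + 3 + 3 + 6 = 40 transitive triples.
Total triples C(8,3) = 56, so cyclic triples = 56 − 40 = 16.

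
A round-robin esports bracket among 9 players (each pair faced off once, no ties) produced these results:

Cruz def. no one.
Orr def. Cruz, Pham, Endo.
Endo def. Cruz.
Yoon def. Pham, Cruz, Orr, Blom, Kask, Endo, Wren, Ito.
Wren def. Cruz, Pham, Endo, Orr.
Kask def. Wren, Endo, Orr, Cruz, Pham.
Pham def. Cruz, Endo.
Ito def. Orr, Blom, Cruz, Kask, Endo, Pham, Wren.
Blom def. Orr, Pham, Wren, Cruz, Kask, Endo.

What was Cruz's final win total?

Cruz's results: beat no one; lost to Wren, Blom, Yoon, Kask, Endo, Orr, Pham, Ito.
That is 0 wins.

0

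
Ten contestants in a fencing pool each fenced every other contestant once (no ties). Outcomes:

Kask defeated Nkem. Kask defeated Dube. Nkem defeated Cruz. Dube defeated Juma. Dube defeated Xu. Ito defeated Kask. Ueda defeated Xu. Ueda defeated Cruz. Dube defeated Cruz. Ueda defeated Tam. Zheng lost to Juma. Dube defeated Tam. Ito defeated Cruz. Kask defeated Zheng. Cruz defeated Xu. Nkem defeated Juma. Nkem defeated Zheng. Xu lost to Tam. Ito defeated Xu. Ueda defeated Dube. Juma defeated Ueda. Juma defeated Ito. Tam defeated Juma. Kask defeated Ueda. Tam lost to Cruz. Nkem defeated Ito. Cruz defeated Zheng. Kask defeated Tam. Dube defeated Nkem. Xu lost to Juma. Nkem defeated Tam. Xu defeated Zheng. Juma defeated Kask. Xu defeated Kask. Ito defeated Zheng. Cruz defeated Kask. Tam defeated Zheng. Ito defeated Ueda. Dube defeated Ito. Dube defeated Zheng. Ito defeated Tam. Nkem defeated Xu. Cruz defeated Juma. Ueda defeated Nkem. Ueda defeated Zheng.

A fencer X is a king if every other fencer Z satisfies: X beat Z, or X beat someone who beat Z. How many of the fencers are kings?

6

Cruz reaches everyone (king).
Xu cannot reach Cruz, Juma, Ito in two steps.
Ueda reaches everyone (king).
Nkem cannot reach Dube in two steps.
Kask reaches everyone (king).
Juma reaches everyone (king).
Ito reaches everyone (king).
Dube reaches everyone (king).
Zheng cannot reach Cruz, Xu, Ueda, Nkem, Kask, Juma, Ito, Dube, Tam in two steps.
Tam cannot reach Cruz, Nkem, Dube in two steps.
Kings: Cruz, Ueda, Kask, Juma, Ito, Dube — 6.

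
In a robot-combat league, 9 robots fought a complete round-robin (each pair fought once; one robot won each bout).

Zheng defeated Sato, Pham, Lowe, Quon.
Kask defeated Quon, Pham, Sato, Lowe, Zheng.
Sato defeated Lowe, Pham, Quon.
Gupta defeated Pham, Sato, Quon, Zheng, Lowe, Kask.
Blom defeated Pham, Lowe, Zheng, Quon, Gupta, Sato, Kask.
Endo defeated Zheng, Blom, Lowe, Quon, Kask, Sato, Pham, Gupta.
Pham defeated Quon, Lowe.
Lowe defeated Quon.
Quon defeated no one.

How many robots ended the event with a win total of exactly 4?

1

Win totals: Zheng 4, Kask 5, Endo 8, Lowe 1, Gupta 6, Quon 0, Sato 3, Pham 2, Blom 7.
Exactly 4: Zheng — 1 robot.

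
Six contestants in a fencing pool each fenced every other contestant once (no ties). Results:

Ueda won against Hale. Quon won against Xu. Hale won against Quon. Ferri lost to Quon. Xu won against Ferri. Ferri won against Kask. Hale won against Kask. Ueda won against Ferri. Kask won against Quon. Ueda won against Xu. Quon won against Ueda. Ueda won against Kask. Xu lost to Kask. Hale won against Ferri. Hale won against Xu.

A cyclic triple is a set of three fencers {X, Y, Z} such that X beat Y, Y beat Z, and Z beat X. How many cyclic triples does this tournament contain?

4

Win totals: Ferri 1, Hale 4, Xu 1, Kask 2, Ueda 4, Quon 3.
A fencer with w wins dominates both others in C(w,2) triples; summing gives 0 + 6 + 0 + 1 + 6 + 3 = 16 transitive triples.
Total triples C(6,3) = 20, so cyclic triples = 20 − 16 = 4.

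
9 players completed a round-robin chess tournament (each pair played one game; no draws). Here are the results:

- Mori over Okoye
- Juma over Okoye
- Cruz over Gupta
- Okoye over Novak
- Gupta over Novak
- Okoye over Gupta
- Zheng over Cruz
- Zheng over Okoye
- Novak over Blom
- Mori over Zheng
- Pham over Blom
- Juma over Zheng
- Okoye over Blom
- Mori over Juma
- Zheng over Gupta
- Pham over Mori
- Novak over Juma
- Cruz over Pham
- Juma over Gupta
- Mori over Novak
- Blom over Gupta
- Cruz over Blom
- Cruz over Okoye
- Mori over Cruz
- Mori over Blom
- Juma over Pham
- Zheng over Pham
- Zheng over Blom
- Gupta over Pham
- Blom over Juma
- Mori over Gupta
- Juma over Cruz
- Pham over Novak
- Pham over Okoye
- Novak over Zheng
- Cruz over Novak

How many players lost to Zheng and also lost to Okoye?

Zheng beat: Gupta, Okoye, Cruz, Pham, Blom.
Okoye beat: Gupta, Novak, Blom.
Both beat: Gupta, Blom — 2.

2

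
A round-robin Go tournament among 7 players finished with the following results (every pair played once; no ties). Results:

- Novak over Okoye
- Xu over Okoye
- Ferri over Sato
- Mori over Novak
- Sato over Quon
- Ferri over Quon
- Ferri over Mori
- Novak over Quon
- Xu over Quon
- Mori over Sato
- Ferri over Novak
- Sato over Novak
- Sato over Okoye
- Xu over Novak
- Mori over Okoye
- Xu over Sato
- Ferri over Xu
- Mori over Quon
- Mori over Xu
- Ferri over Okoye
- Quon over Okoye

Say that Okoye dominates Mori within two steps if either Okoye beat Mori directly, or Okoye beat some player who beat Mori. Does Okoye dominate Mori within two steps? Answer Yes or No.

Okoye did not beat Mori directly.
Okoye beat no one, so there is no intermediate player.

No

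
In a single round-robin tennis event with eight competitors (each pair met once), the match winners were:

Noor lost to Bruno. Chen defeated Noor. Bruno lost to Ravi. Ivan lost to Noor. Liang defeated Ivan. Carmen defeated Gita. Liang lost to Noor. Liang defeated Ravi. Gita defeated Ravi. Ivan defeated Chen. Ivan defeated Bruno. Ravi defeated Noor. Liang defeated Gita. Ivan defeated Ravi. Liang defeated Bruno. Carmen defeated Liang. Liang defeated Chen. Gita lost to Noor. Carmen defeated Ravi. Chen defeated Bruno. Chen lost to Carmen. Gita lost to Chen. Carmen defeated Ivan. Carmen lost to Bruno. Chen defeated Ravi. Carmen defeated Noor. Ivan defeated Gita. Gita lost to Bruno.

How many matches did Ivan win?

4

Ivan's results: beat Bruno, Ravi, Chen, Gita; lost to Noor, Liang, Carmen.
That is 4 wins.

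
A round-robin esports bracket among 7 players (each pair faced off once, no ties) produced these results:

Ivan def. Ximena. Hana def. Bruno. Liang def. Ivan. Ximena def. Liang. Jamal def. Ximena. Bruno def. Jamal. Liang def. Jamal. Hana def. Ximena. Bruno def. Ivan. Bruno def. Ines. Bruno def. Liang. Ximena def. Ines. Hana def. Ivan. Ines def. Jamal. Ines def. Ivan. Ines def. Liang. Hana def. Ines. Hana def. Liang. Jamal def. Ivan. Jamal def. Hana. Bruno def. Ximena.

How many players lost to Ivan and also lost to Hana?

Ivan beat: Ximena.
Hana beat: Ines, Liang, Bruno, Ivan, Ximena.
Both beat: Ximena — 1.

1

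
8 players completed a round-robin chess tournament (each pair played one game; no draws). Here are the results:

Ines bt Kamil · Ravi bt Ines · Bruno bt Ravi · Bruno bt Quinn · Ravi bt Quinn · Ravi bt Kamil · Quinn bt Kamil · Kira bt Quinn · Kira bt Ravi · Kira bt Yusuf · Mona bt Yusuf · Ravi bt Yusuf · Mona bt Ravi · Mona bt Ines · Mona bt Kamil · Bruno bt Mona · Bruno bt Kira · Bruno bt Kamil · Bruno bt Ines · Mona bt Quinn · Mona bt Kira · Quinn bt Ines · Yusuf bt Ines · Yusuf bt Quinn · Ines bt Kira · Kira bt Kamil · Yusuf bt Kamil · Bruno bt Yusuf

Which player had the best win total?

Bruno

Win totals: Mona 6, Ines 2, Ravi 4, Kira 4, Bruno 7, Quinn 2, Kamil 0, Yusuf 3.
Bruno leads with 7 wins (next highest: 6).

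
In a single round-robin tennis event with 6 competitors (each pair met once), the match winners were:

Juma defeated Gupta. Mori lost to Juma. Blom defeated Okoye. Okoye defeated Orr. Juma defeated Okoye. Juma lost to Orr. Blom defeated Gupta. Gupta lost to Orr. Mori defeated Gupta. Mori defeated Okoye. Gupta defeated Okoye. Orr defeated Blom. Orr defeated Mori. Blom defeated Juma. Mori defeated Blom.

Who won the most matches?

Orr

Win totals: Blom 3, Orr 4, Mori 3, Gupta 1, Juma 3, Okoye 1.
Orr leads with 4 wins (next highest: 3).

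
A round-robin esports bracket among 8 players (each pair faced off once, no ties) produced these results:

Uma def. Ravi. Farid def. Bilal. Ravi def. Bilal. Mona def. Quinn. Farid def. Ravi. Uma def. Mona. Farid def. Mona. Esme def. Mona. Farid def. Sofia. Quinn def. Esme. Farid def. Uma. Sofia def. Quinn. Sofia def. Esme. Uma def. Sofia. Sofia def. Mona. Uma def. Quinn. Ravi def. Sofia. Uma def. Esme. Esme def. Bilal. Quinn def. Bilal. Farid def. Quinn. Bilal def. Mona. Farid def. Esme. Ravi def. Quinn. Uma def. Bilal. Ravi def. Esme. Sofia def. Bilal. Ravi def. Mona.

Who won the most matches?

Win totals: Quinn 2, Esme 2, Sofia 4, Bilal 1, Mona 1, Farid 7, Ravi 5, Uma 6.
Farid leads with 7 wins (next highest: 6).

Farid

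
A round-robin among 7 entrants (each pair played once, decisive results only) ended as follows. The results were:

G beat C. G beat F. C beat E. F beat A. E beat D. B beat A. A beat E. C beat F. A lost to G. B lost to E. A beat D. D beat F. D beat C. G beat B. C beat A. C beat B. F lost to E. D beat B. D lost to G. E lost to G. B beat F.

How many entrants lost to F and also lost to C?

1

F beat: A.
C beat: A, B, E, F.
Both beat: A — 1.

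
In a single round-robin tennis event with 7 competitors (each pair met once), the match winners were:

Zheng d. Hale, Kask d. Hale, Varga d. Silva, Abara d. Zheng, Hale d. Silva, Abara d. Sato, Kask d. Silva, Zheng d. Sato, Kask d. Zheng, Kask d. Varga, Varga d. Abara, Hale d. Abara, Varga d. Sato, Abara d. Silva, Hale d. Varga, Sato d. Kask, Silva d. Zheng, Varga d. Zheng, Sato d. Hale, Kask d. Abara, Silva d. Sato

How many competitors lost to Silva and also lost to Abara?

2

Silva beat: Zheng, Sato.
Abara beat: Zheng, Silva, Sato.
Both beat: Zheng, Sato — 2.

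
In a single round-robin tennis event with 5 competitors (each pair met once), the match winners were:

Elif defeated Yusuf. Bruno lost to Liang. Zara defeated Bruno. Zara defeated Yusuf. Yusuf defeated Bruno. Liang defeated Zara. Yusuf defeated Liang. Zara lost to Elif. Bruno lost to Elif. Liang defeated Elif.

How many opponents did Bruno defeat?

Bruno's results: beat no one; lost to Liang, Yusuf, Elif, Zara.
That is 0 wins.

0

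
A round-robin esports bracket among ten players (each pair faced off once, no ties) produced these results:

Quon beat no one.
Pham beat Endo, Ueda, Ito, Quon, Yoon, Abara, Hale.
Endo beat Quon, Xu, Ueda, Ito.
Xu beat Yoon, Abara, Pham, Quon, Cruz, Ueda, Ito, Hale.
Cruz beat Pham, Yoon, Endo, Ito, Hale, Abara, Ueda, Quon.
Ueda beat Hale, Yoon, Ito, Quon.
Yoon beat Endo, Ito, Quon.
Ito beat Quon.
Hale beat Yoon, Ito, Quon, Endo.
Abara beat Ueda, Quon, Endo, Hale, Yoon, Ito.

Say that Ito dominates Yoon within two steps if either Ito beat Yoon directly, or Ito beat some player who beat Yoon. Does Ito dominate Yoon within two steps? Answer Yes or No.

No

Ito did not beat Yoon directly.
Ito beat Quon, but each of them lost to Yoon. No two-step path.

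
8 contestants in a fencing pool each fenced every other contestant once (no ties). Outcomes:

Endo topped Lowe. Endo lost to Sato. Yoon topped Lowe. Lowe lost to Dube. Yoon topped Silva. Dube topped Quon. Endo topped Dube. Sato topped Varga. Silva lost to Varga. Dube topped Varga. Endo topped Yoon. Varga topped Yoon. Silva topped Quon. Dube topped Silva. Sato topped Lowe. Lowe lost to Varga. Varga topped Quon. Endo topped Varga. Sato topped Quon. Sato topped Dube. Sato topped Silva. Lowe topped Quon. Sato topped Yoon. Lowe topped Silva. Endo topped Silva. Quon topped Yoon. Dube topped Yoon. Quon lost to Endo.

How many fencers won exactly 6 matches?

1

Win totals: Lowe 2, Sato 7, Quon 1, Endo 6, Dube 5, Yoon 2, Varga 4, Silva 1.
Exactly 6: Endo — 1 fencer.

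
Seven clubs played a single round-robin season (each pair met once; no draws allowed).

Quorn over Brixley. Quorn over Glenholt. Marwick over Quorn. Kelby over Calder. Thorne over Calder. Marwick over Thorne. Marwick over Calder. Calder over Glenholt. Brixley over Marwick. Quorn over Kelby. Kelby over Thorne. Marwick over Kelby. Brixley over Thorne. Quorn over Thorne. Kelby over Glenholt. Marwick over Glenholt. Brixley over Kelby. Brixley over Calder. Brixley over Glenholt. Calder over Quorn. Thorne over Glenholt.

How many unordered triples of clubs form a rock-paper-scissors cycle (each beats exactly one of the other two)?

Win totals: Marwick 5, Calder 2, Brixley 5, Kelby 3, Thorne 2, Quorn 4, Glenholt 0.
A club with w wins dominates both others in C(w,2) triples; summing gives 10 + 1 + 10 + 3 + 1 + 6 + 0 = 31 transitive triples.
Total triples C(7,3) = 35, so cyclic triples = 35 − 31 = 4.

4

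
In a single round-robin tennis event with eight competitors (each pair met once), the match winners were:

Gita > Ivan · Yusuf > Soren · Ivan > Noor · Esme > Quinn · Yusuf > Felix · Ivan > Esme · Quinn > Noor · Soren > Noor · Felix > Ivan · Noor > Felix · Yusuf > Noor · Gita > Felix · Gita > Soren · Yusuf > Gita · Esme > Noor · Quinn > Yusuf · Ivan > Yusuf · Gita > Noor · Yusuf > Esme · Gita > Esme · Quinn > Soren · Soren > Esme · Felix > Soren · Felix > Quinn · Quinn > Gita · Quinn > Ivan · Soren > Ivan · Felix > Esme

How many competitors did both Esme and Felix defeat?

1

Esme beat: Quinn, Noor.
Felix beat: Quinn, Ivan, Esme, Soren.
Both beat: Quinn — 1.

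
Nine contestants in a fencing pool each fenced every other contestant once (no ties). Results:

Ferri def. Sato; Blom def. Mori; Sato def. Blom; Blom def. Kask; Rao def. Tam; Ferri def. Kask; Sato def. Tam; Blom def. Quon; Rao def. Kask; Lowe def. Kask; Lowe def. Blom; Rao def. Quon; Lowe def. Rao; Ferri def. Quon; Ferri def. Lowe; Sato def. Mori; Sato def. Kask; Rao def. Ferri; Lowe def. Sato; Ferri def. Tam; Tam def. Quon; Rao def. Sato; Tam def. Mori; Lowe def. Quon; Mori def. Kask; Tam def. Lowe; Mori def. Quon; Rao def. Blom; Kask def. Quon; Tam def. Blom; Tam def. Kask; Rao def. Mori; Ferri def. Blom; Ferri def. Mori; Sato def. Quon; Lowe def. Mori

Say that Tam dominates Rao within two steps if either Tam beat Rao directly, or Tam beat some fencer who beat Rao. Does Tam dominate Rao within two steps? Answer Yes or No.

Tam did not beat Rao directly.
Tam beat Quon, Kask, Mori, Blom, Lowe. Of those, Lowe beat Rao.

Yes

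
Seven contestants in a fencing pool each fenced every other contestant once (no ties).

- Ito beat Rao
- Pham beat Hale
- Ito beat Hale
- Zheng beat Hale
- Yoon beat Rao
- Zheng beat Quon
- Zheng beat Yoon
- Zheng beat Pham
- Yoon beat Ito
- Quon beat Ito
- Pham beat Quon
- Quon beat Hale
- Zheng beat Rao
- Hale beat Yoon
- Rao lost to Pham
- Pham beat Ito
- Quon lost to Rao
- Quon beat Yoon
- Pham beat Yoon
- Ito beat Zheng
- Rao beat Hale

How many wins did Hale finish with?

1

Hale's results: beat Yoon; lost to Zheng, Pham, Rao, Quon, Ito.
That is 1 win.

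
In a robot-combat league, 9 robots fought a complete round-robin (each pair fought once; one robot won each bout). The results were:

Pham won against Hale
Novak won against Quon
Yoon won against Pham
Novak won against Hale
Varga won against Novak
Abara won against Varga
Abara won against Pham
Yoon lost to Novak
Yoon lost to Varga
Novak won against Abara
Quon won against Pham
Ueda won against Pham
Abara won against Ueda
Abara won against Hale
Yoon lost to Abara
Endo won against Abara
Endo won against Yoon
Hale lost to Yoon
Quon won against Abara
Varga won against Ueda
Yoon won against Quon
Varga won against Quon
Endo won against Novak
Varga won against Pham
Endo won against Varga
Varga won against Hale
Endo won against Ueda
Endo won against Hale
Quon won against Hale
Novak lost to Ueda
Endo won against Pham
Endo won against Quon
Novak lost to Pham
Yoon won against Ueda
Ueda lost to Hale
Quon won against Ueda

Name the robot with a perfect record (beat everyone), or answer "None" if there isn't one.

Endo has 8 wins out of 8 opponents — a perfect record.

Endo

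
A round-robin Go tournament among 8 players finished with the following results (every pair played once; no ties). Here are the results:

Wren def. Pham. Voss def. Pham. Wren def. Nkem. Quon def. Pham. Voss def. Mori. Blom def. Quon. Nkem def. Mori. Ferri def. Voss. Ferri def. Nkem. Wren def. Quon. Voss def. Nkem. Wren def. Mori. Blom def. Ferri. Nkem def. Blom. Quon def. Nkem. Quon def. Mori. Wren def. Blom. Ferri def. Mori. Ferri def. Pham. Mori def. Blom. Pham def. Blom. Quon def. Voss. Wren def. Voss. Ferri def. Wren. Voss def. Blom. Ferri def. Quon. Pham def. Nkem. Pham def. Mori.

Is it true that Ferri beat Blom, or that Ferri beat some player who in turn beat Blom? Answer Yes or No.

Ferri did not beat Blom directly.
Ferri beat Quon, Pham, Wren, Nkem, Voss, Mori. Of those, Pham beat Blom.

Yes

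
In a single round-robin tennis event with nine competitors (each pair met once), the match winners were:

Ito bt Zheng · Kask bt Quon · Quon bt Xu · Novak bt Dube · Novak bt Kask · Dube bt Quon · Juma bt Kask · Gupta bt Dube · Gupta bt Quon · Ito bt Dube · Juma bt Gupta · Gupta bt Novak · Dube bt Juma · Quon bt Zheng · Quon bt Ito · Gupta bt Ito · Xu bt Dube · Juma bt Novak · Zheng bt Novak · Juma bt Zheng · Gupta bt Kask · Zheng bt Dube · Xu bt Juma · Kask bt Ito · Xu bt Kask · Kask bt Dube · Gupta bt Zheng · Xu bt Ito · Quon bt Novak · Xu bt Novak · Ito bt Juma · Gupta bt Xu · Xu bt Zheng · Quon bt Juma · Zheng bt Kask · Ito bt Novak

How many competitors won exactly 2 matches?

2

Win totals: Novak 2, Quon 5, Zheng 3, Xu 6, Gupta 7, Dube 2, Ito 4, Kask 3, Juma 4.
Exactly 2: Novak, Dube — 2 competitors.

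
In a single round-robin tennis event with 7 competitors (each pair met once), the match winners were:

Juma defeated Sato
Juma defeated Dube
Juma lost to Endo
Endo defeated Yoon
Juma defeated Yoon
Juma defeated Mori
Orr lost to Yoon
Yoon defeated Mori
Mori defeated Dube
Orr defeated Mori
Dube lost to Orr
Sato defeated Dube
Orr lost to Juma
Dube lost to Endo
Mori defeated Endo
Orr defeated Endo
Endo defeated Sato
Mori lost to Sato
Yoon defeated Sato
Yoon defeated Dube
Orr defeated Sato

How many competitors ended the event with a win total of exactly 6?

0

Win totals: Orr 4, Juma 5, Dube 0, Sato 2, Endo 4, Yoon 4, Mori 2.
No competitor has exactly 6 wins.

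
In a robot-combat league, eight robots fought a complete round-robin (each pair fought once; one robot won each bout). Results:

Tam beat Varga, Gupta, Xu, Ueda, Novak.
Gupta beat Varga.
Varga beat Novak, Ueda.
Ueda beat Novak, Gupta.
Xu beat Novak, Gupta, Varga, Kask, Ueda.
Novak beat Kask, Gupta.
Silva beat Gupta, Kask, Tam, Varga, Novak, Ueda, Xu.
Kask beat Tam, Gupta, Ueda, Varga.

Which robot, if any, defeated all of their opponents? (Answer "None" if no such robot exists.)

Silva

Silva has 7 wins out of 7 opponents — a perfect record.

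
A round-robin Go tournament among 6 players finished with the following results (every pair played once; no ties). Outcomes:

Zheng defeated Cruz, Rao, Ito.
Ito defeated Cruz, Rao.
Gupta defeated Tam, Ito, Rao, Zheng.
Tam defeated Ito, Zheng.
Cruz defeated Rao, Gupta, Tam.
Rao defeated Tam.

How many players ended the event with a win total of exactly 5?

Win totals: Cruz 3, Rao 1, Zheng 3, Gupta 4, Tam 2, Ito 2.
No player has exactly 5 wins.

0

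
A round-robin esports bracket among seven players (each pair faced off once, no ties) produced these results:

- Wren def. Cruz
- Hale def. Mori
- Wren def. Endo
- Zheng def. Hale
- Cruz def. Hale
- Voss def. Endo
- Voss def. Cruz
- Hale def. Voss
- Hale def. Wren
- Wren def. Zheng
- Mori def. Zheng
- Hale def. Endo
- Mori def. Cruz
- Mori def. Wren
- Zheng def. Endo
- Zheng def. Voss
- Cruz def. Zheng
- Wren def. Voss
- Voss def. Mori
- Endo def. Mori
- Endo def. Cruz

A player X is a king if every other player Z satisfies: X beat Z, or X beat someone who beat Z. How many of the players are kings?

6

Voss reaches everyone (king).
Endo cannot reach Voss in two steps.
Cruz reaches everyone (king).
Hale reaches everyone (king).
Mori reaches everyone (king).
Zheng reaches everyone (king).
Wren reaches everyone (king).
Kings: Voss, Cruz, Hale, Mori, Zheng, Wren — 6.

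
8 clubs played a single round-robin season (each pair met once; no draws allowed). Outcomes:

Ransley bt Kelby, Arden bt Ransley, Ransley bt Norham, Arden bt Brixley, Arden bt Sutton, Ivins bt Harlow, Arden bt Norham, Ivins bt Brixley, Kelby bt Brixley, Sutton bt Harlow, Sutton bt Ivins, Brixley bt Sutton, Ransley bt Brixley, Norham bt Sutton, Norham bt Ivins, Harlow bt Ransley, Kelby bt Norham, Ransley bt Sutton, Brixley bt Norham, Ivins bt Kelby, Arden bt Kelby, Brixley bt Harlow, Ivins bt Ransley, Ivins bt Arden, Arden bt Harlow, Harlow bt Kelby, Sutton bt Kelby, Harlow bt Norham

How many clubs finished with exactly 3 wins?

Win totals: Kelby 2, Ivins 5, Arden 6, Harlow 3, Sutton 3, Ransley 4, Norham 2, Brixley 3.
Exactly 3: Harlow, Sutton, Brixley — 3 clubs.

3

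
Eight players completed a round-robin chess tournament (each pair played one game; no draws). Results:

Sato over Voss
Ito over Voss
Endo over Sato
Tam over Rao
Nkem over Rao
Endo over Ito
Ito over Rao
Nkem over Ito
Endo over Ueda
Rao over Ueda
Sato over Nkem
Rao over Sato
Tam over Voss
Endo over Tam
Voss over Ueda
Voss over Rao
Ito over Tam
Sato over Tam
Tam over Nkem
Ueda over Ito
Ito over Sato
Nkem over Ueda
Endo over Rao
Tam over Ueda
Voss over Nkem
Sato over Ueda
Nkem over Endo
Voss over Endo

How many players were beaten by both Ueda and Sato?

Ueda beat: Ito.
Sato beat: Ueda, Nkem, Voss, Tam.
No one was beaten by both.

0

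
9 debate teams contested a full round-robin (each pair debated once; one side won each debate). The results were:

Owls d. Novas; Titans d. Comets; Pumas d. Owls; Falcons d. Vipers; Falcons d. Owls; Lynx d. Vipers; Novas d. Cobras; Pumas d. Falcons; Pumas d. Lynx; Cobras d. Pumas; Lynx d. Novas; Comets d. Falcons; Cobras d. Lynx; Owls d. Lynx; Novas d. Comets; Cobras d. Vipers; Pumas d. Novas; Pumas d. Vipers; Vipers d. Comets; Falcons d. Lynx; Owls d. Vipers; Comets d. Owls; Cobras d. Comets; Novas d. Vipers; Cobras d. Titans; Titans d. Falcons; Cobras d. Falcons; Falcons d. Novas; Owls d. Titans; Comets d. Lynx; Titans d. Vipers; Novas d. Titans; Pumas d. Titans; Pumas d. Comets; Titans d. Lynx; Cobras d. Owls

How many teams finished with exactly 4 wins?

4

Win totals: Titans 4, Vipers 1, Comets 3, Owls 4, Pumas 7, Falcons 4, Cobras 7, Novas 4, Lynx 2.
Exactly 4: Titans, Owls, Falcons, Novas — 4 teams.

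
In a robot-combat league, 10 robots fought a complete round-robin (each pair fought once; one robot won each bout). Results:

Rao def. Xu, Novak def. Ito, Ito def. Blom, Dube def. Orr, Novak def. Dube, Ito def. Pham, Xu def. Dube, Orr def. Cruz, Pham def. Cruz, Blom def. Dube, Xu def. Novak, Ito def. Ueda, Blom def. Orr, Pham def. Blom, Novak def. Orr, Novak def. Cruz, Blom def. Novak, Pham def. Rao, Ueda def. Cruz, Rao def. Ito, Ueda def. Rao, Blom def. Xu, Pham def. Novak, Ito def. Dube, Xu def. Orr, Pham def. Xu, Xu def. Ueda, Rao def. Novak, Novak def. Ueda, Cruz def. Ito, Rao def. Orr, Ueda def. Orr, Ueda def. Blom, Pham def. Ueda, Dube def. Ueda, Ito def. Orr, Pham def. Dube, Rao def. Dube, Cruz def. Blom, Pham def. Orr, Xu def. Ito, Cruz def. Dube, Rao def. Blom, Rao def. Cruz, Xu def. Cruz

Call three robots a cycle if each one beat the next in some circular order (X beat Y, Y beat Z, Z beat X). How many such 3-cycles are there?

20

Win totals: Novak 5, Ito 5, Blom 4, Rao 7, Dube 2, Xu 6, Cruz 3, Ueda 4, Pham 8, Orr 1.
A robot with w wins dominates both others in C(w,2) triples; summing gives 10 + 10 + 6 + 21 + 1 + 15 + 3 + 6 + 28 + 0 = 100 transitive triples.
Total triples C(10,3) = 120, so cyclic triples = 120 − 100 = 20.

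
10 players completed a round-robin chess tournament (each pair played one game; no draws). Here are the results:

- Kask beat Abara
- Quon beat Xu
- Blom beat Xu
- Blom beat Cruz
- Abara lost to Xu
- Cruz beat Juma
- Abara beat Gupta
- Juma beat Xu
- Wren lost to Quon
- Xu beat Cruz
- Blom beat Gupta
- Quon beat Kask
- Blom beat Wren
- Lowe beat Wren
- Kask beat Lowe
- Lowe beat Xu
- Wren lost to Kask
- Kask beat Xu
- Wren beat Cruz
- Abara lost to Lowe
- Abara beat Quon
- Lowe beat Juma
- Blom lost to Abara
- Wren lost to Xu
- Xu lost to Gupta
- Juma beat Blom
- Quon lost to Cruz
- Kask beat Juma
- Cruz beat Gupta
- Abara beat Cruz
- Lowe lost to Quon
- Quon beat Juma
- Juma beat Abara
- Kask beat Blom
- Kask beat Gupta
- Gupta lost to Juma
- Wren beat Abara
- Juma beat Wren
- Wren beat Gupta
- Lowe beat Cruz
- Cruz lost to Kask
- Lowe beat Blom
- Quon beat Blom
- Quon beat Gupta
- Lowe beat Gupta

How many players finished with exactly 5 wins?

Win totals: Juma 5, Kask 8, Gupta 1, Blom 4, Quon 7, Lowe 7, Xu 3, Abara 4, Wren 3, Cruz 3.
Exactly 5: Juma — 1 player.

1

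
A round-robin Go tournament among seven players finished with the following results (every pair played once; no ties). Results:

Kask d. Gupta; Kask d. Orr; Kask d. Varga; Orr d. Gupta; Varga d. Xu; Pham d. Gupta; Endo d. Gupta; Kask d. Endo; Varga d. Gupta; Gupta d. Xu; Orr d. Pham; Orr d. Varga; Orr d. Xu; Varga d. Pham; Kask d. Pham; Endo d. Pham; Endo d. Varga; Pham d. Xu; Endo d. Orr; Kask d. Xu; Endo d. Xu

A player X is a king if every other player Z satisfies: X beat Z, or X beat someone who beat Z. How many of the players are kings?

1

Kask reaches everyone (king).
Varga cannot reach Kask, Orr, Endo in two steps.
Pham cannot reach Kask, Varga, Orr, Endo in two steps.
Orr cannot reach Kask, Endo in two steps.
Gupta cannot reach Kask, Varga, Pham, Orr, Endo in two steps.
Endo cannot reach Kask in two steps.
Xu cannot reach Kask, Varga, Pham, Orr, Gupta, Endo in two steps.
Kings: Kask — 1.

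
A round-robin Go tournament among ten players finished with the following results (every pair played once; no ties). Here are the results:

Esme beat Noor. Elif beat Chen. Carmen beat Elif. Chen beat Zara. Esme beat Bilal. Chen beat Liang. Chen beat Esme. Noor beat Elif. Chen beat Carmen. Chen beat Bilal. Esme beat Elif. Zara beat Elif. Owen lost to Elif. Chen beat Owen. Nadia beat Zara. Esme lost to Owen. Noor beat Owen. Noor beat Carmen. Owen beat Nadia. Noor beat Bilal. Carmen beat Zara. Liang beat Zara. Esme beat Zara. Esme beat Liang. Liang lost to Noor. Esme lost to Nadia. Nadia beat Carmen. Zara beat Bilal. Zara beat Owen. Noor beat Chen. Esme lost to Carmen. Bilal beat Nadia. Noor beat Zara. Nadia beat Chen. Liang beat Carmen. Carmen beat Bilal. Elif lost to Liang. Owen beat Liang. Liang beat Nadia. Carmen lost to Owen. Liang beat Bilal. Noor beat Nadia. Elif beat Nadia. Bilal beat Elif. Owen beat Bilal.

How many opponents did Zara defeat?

3

Zara's results: beat Elif, Owen, Bilal; lost to Carmen, Nadia, Liang, Noor, Chen, Esme.
That is 3 wins.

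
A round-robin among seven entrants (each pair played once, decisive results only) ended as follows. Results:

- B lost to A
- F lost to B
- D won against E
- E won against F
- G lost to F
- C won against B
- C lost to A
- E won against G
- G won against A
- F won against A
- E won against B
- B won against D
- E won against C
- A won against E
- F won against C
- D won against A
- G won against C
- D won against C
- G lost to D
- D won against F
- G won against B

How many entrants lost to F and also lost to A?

1

F beat: A, C, G.
A beat: B, C, E.
Both beat: C — 1.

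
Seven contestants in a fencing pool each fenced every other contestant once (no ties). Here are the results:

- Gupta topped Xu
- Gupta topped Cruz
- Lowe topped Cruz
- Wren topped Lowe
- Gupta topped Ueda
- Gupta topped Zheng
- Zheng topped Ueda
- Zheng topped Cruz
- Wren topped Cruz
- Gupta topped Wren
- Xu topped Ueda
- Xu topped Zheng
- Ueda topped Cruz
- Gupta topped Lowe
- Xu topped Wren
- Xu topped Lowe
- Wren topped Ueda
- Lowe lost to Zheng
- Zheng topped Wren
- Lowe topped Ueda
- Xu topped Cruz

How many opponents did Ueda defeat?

Ueda's results: beat Cruz; lost to Gupta, Lowe, Wren, Zheng, Xu.
That is 1 win.

1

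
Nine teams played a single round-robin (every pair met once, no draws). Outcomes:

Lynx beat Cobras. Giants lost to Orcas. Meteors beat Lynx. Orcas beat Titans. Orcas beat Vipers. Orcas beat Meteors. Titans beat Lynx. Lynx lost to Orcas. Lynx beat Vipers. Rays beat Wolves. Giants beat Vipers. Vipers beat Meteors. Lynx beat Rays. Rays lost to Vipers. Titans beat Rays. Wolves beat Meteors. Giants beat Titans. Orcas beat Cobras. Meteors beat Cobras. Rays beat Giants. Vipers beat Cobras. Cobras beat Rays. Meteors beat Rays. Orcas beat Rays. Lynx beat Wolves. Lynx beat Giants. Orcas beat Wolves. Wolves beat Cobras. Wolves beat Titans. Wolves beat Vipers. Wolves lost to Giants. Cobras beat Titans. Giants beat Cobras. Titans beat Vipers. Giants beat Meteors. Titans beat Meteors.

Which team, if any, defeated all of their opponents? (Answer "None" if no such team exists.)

Orcas has 8 wins out of 8 opponents — a perfect record.

Orcas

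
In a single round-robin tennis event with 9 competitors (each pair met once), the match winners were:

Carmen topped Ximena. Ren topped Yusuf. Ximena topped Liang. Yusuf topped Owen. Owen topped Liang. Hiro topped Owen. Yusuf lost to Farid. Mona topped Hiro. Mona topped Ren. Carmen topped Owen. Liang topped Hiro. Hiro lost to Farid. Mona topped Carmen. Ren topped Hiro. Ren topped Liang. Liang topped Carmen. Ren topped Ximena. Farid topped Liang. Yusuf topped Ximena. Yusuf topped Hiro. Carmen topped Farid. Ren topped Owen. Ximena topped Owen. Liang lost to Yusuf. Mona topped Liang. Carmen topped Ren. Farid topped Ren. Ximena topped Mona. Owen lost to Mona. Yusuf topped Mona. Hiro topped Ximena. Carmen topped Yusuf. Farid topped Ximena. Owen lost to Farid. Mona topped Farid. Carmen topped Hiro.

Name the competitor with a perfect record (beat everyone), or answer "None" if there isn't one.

None

Highest win total is Mona with 6 (out of 8 possible).
Mona lost to Ximena, Yusuf, so no competitor went undefeated.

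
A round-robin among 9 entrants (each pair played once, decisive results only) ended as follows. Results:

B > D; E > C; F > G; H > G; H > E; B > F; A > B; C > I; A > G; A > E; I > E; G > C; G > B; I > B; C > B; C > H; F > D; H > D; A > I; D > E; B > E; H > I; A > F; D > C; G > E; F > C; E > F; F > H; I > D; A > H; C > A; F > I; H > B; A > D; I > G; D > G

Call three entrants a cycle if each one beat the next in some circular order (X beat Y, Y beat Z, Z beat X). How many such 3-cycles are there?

21

Win totals: A 7, B 3, C 4, D 3, E 2, F 5, G 3, H 5, I 4.
An entrant with w wins dominates both others in C(w,2) triples; summing gives 21 + 3 + 6 + 3 + 1 + 10 + 3 + 10 + 6 = 63 transitive triples.
Total triples C(9,3) = 84, so cyclic triples = 84 − 63 = 21.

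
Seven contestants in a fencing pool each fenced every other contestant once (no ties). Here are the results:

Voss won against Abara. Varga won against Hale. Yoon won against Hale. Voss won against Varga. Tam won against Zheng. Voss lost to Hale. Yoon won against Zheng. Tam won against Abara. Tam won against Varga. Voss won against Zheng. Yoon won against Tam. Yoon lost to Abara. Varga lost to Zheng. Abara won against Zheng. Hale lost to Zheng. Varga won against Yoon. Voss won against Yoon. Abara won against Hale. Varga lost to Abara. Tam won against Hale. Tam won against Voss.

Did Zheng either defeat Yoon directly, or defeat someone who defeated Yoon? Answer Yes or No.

Zheng did not beat Yoon directly.
Zheng beat Varga, Hale. Of those, Varga beat Yoon.

Yes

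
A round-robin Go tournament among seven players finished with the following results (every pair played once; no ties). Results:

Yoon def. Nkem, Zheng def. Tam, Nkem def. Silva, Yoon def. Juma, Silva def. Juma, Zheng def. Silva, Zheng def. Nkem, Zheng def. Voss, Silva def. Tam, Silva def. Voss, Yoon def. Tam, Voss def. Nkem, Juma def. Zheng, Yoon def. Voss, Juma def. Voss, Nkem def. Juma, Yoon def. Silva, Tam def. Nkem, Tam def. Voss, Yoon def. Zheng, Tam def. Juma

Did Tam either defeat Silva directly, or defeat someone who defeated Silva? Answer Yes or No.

Tam did not beat Silva directly.
Tam beat Nkem, Juma, Voss. Of those, Nkem beat Silva.

Yes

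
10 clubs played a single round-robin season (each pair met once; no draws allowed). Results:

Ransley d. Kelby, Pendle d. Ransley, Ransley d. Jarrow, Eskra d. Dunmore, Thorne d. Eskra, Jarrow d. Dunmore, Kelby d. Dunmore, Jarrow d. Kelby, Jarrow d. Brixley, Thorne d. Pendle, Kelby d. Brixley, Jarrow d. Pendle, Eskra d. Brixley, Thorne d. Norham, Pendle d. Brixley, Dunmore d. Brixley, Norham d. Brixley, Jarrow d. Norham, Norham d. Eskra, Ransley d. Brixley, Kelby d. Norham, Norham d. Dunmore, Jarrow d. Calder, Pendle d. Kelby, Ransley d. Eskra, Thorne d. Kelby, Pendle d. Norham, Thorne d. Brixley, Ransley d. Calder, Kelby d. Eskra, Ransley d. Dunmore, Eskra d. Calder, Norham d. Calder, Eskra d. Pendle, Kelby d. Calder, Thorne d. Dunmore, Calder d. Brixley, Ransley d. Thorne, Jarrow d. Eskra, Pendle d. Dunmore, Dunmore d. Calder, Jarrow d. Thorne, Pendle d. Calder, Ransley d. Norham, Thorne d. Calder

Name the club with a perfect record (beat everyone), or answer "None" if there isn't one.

Highest win total is Ransley with 8 (out of 9 possible).
Ransley lost to Pendle, so no club went undefeated.

None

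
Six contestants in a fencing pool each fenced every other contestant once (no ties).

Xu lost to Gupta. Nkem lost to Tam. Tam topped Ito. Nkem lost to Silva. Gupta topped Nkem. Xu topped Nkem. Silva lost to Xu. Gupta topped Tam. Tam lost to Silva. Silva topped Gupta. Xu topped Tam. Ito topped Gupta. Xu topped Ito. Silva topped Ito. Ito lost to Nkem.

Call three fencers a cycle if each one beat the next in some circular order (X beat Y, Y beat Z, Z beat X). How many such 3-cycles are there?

4

Of the C(6,3) = 20 triples, the cyclic ones are: {Nkem, Gupta, Ito}; {Xu, Gupta, Ito}; {Xu, Gupta, Silva}; {Gupta, Tam, Ito}.
That is 4.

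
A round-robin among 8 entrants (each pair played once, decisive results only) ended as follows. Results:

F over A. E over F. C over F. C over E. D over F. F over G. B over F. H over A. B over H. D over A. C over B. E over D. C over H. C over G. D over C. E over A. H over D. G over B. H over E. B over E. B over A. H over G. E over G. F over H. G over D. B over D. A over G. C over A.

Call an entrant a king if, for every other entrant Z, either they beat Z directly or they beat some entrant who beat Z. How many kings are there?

6

A cannot reach C, E, F, H in two steps.
B reaches everyone (king).
C reaches everyone (king).
D reaches everyone (king).
E reaches everyone (king).
F cannot reach C in two steps.
G reaches everyone (king).
H reaches everyone (king).
Kings: B, C, D, E, G, H — 6.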